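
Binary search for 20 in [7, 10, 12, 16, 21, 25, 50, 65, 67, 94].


Step 1: lo=0, hi=9, mid=4, val=21
Step 2: lo=0, hi=3, mid=1, val=10
Step 3: lo=2, hi=3, mid=2, val=12
Step 4: lo=3, hi=3, mid=3, val=16

Not found


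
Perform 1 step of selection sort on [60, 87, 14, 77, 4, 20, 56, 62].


Initial: [60, 87, 14, 77, 4, 20, 56, 62]
Step 1: min=4 at 4
  Swap: [4, 87, 14, 77, 60, 20, 56, 62]

After 1 step: [4, 87, 14, 77, 60, 20, 56, 62]


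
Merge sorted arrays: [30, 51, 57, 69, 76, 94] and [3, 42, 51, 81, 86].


Take 3 from B
Take 30 from A
Take 42 from B
Take 51 from A
Take 51 from B
Take 57 from A
Take 69 from A
Take 76 from A
Take 81 from B
Take 86 from B

Merged: [3, 30, 42, 51, 51, 57, 69, 76, 81, 86, 94]


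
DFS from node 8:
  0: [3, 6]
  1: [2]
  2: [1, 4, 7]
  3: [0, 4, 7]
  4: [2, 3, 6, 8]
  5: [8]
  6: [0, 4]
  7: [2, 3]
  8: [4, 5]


Visit 8, push [5, 4]
Visit 4, push [6, 3, 2]
Visit 2, push [7, 1]
Visit 1, push []
Visit 7, push [3]
Visit 3, push [0]
Visit 0, push [6]
Visit 6, push []
Visit 5, push []

DFS order: [8, 4, 2, 1, 7, 3, 0, 6, 5]


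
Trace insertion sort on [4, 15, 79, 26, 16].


Initial: [4, 15, 79, 26, 16]
Insert 15: [4, 15, 79, 26, 16]
Insert 79: [4, 15, 79, 26, 16]
Insert 26: [4, 15, 26, 79, 16]
Insert 16: [4, 15, 16, 26, 79]

Sorted: [4, 15, 16, 26, 79]


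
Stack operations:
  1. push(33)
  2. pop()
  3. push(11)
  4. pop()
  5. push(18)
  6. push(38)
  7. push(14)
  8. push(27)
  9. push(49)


push(33) -> [33]
pop()->33, []
push(11) -> [11]
pop()->11, []
push(18) -> [18]
push(38) -> [18, 38]
push(14) -> [18, 38, 14]
push(27) -> [18, 38, 14, 27]
push(49) -> [18, 38, 14, 27, 49]

Final stack: [18, 38, 14, 27, 49]


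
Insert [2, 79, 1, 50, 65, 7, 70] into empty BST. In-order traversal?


Insert 2: root
Insert 79: R from 2
Insert 1: L from 2
Insert 50: R from 2 -> L from 79
Insert 65: R from 2 -> L from 79 -> R from 50
Insert 7: R from 2 -> L from 79 -> L from 50
Insert 70: R from 2 -> L from 79 -> R from 50 -> R from 65

In-order: [1, 2, 7, 50, 65, 70, 79]


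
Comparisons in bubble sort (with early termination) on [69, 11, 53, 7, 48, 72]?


Algorithm: bubble sort (with early termination)
Input: [69, 11, 53, 7, 48, 72]
Sorted: [7, 11, 48, 53, 69, 72]

14


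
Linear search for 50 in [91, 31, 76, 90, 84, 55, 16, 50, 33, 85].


i=0: 91!=50
i=1: 31!=50
i=2: 76!=50
i=3: 90!=50
i=4: 84!=50
i=5: 55!=50
i=6: 16!=50
i=7: 50==50 found!

Found at 7, 8 comps


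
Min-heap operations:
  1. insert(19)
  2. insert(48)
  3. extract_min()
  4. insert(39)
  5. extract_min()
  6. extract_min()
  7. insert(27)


insert(19) -> [19]
insert(48) -> [19, 48]
extract_min()->19, [48]
insert(39) -> [39, 48]
extract_min()->39, [48]
extract_min()->48, []
insert(27) -> [27]

Final heap: [27]


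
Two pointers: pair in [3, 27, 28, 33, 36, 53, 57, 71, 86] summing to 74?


lo=0(3)+hi=8(86)=89
lo=0(3)+hi=7(71)=74

Yes: 3+71=74


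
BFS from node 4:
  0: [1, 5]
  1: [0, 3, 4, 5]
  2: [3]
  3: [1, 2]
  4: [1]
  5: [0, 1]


Visit 4, enqueue [1]
Visit 1, enqueue [0, 3, 5]
Visit 0, enqueue []
Visit 3, enqueue [2]
Visit 5, enqueue []
Visit 2, enqueue []

BFS order: [4, 1, 0, 3, 5, 2]


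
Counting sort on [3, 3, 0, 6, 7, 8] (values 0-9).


Input: [3, 3, 0, 6, 7, 8]
Counts: [1, 0, 0, 2, 0, 0, 1, 1, 1, 0]

Sorted: [0, 3, 3, 6, 7, 8]


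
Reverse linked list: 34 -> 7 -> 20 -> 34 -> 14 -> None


Step 1: curr=34, set curr.next=prev(None) | reversed so far: 34
Step 2: curr=7, set curr.next=prev(34) | reversed so far: 7 -> 34
Step 3: curr=20, set curr.next=prev(7) | reversed so far: 20 -> 7 -> 34
Step 4: curr=34, set curr.next=prev(20) | reversed so far: 34 -> 20 -> 7 -> 34
Step 5: curr=14, set curr.next=prev(34) | reversed so far: 14 -> 34 -> 20 -> 7 -> 34

14 -> 34 -> 20 -> 7 -> 34 -> None


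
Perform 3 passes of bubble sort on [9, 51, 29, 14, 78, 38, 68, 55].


Initial: [9, 51, 29, 14, 78, 38, 68, 55]
Pass 1: [9, 29, 14, 51, 38, 68, 55, 78] (5 swaps)
Pass 2: [9, 14, 29, 38, 51, 55, 68, 78] (3 swaps)
Pass 3: [9, 14, 29, 38, 51, 55, 68, 78] (0 swaps)

After 3 passes: [9, 14, 29, 38, 51, 55, 68, 78]


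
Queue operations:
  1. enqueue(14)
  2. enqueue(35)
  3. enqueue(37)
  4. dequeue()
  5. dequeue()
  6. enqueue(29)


enqueue(14) -> [14]
enqueue(35) -> [14, 35]
enqueue(37) -> [14, 35, 37]
dequeue()->14, [35, 37]
dequeue()->35, [37]
enqueue(29) -> [37, 29]

Final queue: [37, 29]


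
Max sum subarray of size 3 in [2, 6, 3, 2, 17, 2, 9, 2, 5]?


[0:3]: 11
[1:4]: 11
[2:5]: 22
[3:6]: 21
[4:7]: 28
[5:8]: 13
[6:9]: 16

Max: 28 at [4:7]


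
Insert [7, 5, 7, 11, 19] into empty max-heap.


Insert 7: [7]
Insert 5: [7, 5]
Insert 7: [7, 5, 7]
Insert 11: [11, 7, 7, 5]
Insert 19: [19, 11, 7, 5, 7]

Final heap: [19, 11, 7, 5, 7]


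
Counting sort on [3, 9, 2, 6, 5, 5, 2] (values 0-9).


Input: [3, 9, 2, 6, 5, 5, 2]
Counts: [0, 0, 2, 1, 0, 2, 1, 0, 0, 1]

Sorted: [2, 2, 3, 5, 5, 6, 9]


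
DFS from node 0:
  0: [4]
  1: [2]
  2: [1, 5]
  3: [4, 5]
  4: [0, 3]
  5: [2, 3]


Visit 0, push [4]
Visit 4, push [3]
Visit 3, push [5]
Visit 5, push [2]
Visit 2, push [1]
Visit 1, push []

DFS order: [0, 4, 3, 5, 2, 1]


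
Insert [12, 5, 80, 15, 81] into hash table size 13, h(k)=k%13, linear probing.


Insert 12: h=12 -> slot 12
Insert 5: h=5 -> slot 5
Insert 80: h=2 -> slot 2
Insert 15: h=2, 1 probes -> slot 3
Insert 81: h=3, 1 probes -> slot 4

Table: [None, None, 80, 15, 81, 5, None, None, None, None, None, None, 12]


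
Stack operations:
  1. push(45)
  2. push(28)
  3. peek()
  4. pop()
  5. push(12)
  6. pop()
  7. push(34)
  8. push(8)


push(45) -> [45]
push(28) -> [45, 28]
peek()->28
pop()->28, [45]
push(12) -> [45, 12]
pop()->12, [45]
push(34) -> [45, 34]
push(8) -> [45, 34, 8]

Final stack: [45, 34, 8]


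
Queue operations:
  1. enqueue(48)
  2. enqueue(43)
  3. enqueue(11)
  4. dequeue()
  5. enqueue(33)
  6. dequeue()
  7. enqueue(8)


enqueue(48) -> [48]
enqueue(43) -> [48, 43]
enqueue(11) -> [48, 43, 11]
dequeue()->48, [43, 11]
enqueue(33) -> [43, 11, 33]
dequeue()->43, [11, 33]
enqueue(8) -> [11, 33, 8]

Final queue: [11, 33, 8]


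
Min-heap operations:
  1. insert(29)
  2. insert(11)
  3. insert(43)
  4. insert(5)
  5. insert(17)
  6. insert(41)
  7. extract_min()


insert(29) -> [29]
insert(11) -> [11, 29]
insert(43) -> [11, 29, 43]
insert(5) -> [5, 11, 43, 29]
insert(17) -> [5, 11, 43, 29, 17]
insert(41) -> [5, 11, 41, 29, 17, 43]
extract_min()->5, [11, 17, 41, 29, 43]

Final heap: [11, 17, 41, 29, 43]


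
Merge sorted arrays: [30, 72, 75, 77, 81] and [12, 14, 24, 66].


Take 12 from B
Take 14 from B
Take 24 from B
Take 30 from A
Take 66 from B

Merged: [12, 14, 24, 30, 66, 72, 75, 77, 81]


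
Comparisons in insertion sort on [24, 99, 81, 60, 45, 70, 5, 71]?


Algorithm: insertion sort
Input: [24, 99, 81, 60, 45, 70, 5, 71]
Sorted: [5, 24, 45, 60, 70, 71, 81, 99]

22


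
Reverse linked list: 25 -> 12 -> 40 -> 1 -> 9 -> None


Step 1: curr=25, set curr.next=prev(None) | reversed so far: 25
Step 2: curr=12, set curr.next=prev(25) | reversed so far: 12 -> 25
Step 3: curr=40, set curr.next=prev(12) | reversed so far: 40 -> 12 -> 25
Step 4: curr=1, set curr.next=prev(40) | reversed so far: 1 -> 40 -> 12 -> 25
Step 5: curr=9, set curr.next=prev(1) | reversed so far: 9 -> 1 -> 40 -> 12 -> 25

9 -> 1 -> 40 -> 12 -> 25 -> None


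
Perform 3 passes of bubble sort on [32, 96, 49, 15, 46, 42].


Initial: [32, 96, 49, 15, 46, 42]
Pass 1: [32, 49, 15, 46, 42, 96] (4 swaps)
Pass 2: [32, 15, 46, 42, 49, 96] (3 swaps)
Pass 3: [15, 32, 42, 46, 49, 96] (2 swaps)

After 3 passes: [15, 32, 42, 46, 49, 96]


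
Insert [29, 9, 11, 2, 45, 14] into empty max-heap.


Insert 29: [29]
Insert 9: [29, 9]
Insert 11: [29, 9, 11]
Insert 2: [29, 9, 11, 2]
Insert 45: [45, 29, 11, 2, 9]
Insert 14: [45, 29, 14, 2, 9, 11]

Final heap: [45, 29, 14, 2, 9, 11]


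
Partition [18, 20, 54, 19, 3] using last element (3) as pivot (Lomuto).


Pivot: 3
Place pivot at 0: [3, 20, 54, 19, 18]

Partitioned: [3, 20, 54, 19, 18]


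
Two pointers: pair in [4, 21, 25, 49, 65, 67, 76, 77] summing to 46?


lo=0(4)+hi=7(77)=81
lo=0(4)+hi=6(76)=80
lo=0(4)+hi=5(67)=71
lo=0(4)+hi=4(65)=69
lo=0(4)+hi=3(49)=53
lo=0(4)+hi=2(25)=29
lo=1(21)+hi=2(25)=46

Yes: 21+25=46


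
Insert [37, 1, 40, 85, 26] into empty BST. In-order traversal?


Insert 37: root
Insert 1: L from 37
Insert 40: R from 37
Insert 85: R from 37 -> R from 40
Insert 26: L from 37 -> R from 1

In-order: [1, 26, 37, 40, 85]


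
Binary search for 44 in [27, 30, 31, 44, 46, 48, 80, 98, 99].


Step 1: lo=0, hi=8, mid=4, val=46
Step 2: lo=0, hi=3, mid=1, val=30
Step 3: lo=2, hi=3, mid=2, val=31
Step 4: lo=3, hi=3, mid=3, val=44

Found at index 3


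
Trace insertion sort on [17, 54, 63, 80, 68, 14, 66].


Initial: [17, 54, 63, 80, 68, 14, 66]
Insert 54: [17, 54, 63, 80, 68, 14, 66]
Insert 63: [17, 54, 63, 80, 68, 14, 66]
Insert 80: [17, 54, 63, 80, 68, 14, 66]
Insert 68: [17, 54, 63, 68, 80, 14, 66]
Insert 14: [14, 17, 54, 63, 68, 80, 66]
Insert 66: [14, 17, 54, 63, 66, 68, 80]

Sorted: [14, 17, 54, 63, 66, 68, 80]


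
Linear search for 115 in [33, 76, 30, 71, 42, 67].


i=0: 33!=115
i=1: 76!=115
i=2: 30!=115
i=3: 71!=115
i=4: 42!=115
i=5: 67!=115

Not found, 6 comps


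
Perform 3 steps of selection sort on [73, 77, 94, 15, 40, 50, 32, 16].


Initial: [73, 77, 94, 15, 40, 50, 32, 16]
Step 1: min=15 at 3
  Swap: [15, 77, 94, 73, 40, 50, 32, 16]
Step 2: min=16 at 7
  Swap: [15, 16, 94, 73, 40, 50, 32, 77]
Step 3: min=32 at 6
  Swap: [15, 16, 32, 73, 40, 50, 94, 77]

After 3 steps: [15, 16, 32, 73, 40, 50, 94, 77]


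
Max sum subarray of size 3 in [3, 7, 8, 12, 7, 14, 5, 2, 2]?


[0:3]: 18
[1:4]: 27
[2:5]: 27
[3:6]: 33
[4:7]: 26
[5:8]: 21
[6:9]: 9

Max: 33 at [3:6]


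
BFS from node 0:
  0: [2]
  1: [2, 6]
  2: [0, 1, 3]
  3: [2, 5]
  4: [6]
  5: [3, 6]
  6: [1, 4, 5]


Visit 0, enqueue [2]
Visit 2, enqueue [1, 3]
Visit 1, enqueue [6]
Visit 3, enqueue [5]
Visit 6, enqueue [4]
Visit 5, enqueue []
Visit 4, enqueue []

BFS order: [0, 2, 1, 3, 6, 5, 4]


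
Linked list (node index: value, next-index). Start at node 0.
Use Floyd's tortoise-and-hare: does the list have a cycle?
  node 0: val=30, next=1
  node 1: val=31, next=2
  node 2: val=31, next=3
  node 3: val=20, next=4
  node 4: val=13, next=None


Floyd's tortoise (slow, +1) and hare (fast, +2):
  init: slow=0, fast=0
  step 1: slow=1, fast=2
  step 2: slow=2, fast=4
  step 3: fast -> None, no cycle

Cycle: no


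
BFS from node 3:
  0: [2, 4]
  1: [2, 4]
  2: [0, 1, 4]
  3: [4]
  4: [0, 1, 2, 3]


Visit 3, enqueue [4]
Visit 4, enqueue [0, 1, 2]
Visit 0, enqueue []
Visit 1, enqueue []
Visit 2, enqueue []

BFS order: [3, 4, 0, 1, 2]


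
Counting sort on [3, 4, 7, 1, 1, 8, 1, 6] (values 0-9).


Input: [3, 4, 7, 1, 1, 8, 1, 6]
Counts: [0, 3, 0, 1, 1, 0, 1, 1, 1, 0]

Sorted: [1, 1, 1, 3, 4, 6, 7, 8]


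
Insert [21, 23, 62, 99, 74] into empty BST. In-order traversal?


Insert 21: root
Insert 23: R from 21
Insert 62: R from 21 -> R from 23
Insert 99: R from 21 -> R from 23 -> R from 62
Insert 74: R from 21 -> R from 23 -> R from 62 -> L from 99

In-order: [21, 23, 62, 74, 99]


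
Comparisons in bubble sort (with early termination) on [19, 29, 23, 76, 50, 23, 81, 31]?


Algorithm: bubble sort (with early termination)
Input: [19, 29, 23, 76, 50, 23, 81, 31]
Sorted: [19, 23, 23, 29, 31, 50, 76, 81]

22


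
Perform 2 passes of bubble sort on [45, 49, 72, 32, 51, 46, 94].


Initial: [45, 49, 72, 32, 51, 46, 94]
Pass 1: [45, 49, 32, 51, 46, 72, 94] (3 swaps)
Pass 2: [45, 32, 49, 46, 51, 72, 94] (2 swaps)

After 2 passes: [45, 32, 49, 46, 51, 72, 94]


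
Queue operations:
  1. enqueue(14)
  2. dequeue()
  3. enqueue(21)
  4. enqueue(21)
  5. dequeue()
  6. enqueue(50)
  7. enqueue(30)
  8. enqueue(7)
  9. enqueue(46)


enqueue(14) -> [14]
dequeue()->14, []
enqueue(21) -> [21]
enqueue(21) -> [21, 21]
dequeue()->21, [21]
enqueue(50) -> [21, 50]
enqueue(30) -> [21, 50, 30]
enqueue(7) -> [21, 50, 30, 7]
enqueue(46) -> [21, 50, 30, 7, 46]

Final queue: [21, 50, 30, 7, 46]


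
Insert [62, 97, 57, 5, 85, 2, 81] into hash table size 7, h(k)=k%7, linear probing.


Insert 62: h=6 -> slot 6
Insert 97: h=6, 1 probes -> slot 0
Insert 57: h=1 -> slot 1
Insert 5: h=5 -> slot 5
Insert 85: h=1, 1 probes -> slot 2
Insert 2: h=2, 1 probes -> slot 3
Insert 81: h=4 -> slot 4

Table: [97, 57, 85, 2, 81, 5, 62]


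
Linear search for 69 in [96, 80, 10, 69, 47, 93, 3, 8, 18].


i=0: 96!=69
i=1: 80!=69
i=2: 10!=69
i=3: 69==69 found!

Found at 3, 4 comps


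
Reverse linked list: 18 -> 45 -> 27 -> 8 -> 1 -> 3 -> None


Step 1: curr=18, set curr.next=prev(None) | reversed so far: 18
Step 2: curr=45, set curr.next=prev(18) | reversed so far: 45 -> 18
Step 3: curr=27, set curr.next=prev(45) | reversed so far: 27 -> 45 -> 18
Step 4: curr=8, set curr.next=prev(27) | reversed so far: 8 -> 27 -> 45 -> 18
Step 5: curr=1, set curr.next=prev(8) | reversed so far: 1 -> 8 -> 27 -> 45 -> 18
Step 6: curr=3, set curr.next=prev(1) | reversed so far: 3 -> 1 -> 8 -> 27 -> 45 -> 18

3 -> 1 -> 8 -> 27 -> 45 -> 18 -> None


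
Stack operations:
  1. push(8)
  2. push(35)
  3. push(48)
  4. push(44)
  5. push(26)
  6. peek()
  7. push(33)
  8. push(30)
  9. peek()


push(8) -> [8]
push(35) -> [8, 35]
push(48) -> [8, 35, 48]
push(44) -> [8, 35, 48, 44]
push(26) -> [8, 35, 48, 44, 26]
peek()->26
push(33) -> [8, 35, 48, 44, 26, 33]
push(30) -> [8, 35, 48, 44, 26, 33, 30]
peek()->30

Final stack: [8, 35, 48, 44, 26, 33, 30]


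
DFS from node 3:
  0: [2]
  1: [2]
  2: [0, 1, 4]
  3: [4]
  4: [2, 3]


Visit 3, push [4]
Visit 4, push [2]
Visit 2, push [1, 0]
Visit 0, push []
Visit 1, push []

DFS order: [3, 4, 2, 0, 1]


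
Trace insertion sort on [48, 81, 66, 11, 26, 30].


Initial: [48, 81, 66, 11, 26, 30]
Insert 81: [48, 81, 66, 11, 26, 30]
Insert 66: [48, 66, 81, 11, 26, 30]
Insert 11: [11, 48, 66, 81, 26, 30]
Insert 26: [11, 26, 48, 66, 81, 30]
Insert 30: [11, 26, 30, 48, 66, 81]

Sorted: [11, 26, 30, 48, 66, 81]


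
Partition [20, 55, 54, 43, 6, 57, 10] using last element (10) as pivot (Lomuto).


Pivot: 10
  6 <= 10: swap -> [6, 55, 54, 43, 20, 57, 10]
Place pivot at 1: [6, 10, 54, 43, 20, 57, 55]

Partitioned: [6, 10, 54, 43, 20, 57, 55]


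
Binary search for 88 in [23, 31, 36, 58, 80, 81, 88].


Step 1: lo=0, hi=6, mid=3, val=58
Step 2: lo=4, hi=6, mid=5, val=81
Step 3: lo=6, hi=6, mid=6, val=88

Found at index 6


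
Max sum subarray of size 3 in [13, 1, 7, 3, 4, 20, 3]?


[0:3]: 21
[1:4]: 11
[2:5]: 14
[3:6]: 27
[4:7]: 27

Max: 27 at [3:6]


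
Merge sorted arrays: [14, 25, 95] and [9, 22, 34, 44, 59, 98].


Take 9 from B
Take 14 from A
Take 22 from B
Take 25 from A
Take 34 from B
Take 44 from B
Take 59 from B
Take 95 from A

Merged: [9, 14, 22, 25, 34, 44, 59, 95, 98]


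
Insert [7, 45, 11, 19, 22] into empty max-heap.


Insert 7: [7]
Insert 45: [45, 7]
Insert 11: [45, 7, 11]
Insert 19: [45, 19, 11, 7]
Insert 22: [45, 22, 11, 7, 19]

Final heap: [45, 22, 11, 7, 19]


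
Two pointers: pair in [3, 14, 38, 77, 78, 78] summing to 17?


lo=0(3)+hi=5(78)=81
lo=0(3)+hi=4(78)=81
lo=0(3)+hi=3(77)=80
lo=0(3)+hi=2(38)=41
lo=0(3)+hi=1(14)=17

Yes: 3+14=17


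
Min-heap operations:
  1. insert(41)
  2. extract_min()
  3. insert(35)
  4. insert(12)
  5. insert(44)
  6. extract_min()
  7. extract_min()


insert(41) -> [41]
extract_min()->41, []
insert(35) -> [35]
insert(12) -> [12, 35]
insert(44) -> [12, 35, 44]
extract_min()->12, [35, 44]
extract_min()->35, [44]

Final heap: [44]


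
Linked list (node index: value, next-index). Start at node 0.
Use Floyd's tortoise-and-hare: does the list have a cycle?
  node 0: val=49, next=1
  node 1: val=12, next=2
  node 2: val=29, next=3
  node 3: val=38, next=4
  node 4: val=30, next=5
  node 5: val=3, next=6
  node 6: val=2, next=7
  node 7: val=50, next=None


Floyd's tortoise (slow, +1) and hare (fast, +2):
  init: slow=0, fast=0
  step 1: slow=1, fast=2
  step 2: slow=2, fast=4
  step 3: slow=3, fast=6
  step 4: fast 6->7->None, no cycle

Cycle: no


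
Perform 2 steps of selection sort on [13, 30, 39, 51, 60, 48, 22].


Initial: [13, 30, 39, 51, 60, 48, 22]
Step 1: min=13 at 0
  Swap: [13, 30, 39, 51, 60, 48, 22]
Step 2: min=22 at 6
  Swap: [13, 22, 39, 51, 60, 48, 30]

After 2 steps: [13, 22, 39, 51, 60, 48, 30]


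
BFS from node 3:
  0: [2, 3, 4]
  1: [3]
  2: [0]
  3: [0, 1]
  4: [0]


Visit 3, enqueue [0, 1]
Visit 0, enqueue [2, 4]
Visit 1, enqueue []
Visit 2, enqueue []
Visit 4, enqueue []

BFS order: [3, 0, 1, 2, 4]


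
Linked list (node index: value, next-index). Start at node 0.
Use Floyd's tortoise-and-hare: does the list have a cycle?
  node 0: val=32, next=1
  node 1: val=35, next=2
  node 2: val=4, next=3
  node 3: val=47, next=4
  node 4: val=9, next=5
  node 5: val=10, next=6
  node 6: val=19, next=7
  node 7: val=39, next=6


Floyd's tortoise (slow, +1) and hare (fast, +2):
  init: slow=0, fast=0
  step 1: slow=1, fast=2
  step 2: slow=2, fast=4
  step 3: slow=3, fast=6
  step 4: slow=4, fast=6
  step 5: slow=5, fast=6
  step 6: slow=6, fast=6
  slow == fast at node 6: cycle detected

Cycle: yes


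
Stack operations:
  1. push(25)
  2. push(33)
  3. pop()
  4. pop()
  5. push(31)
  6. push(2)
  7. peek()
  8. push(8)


push(25) -> [25]
push(33) -> [25, 33]
pop()->33, [25]
pop()->25, []
push(31) -> [31]
push(2) -> [31, 2]
peek()->2
push(8) -> [31, 2, 8]

Final stack: [31, 2, 8]


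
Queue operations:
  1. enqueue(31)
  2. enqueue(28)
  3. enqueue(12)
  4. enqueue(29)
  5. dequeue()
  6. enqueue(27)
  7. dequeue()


enqueue(31) -> [31]
enqueue(28) -> [31, 28]
enqueue(12) -> [31, 28, 12]
enqueue(29) -> [31, 28, 12, 29]
dequeue()->31, [28, 12, 29]
enqueue(27) -> [28, 12, 29, 27]
dequeue()->28, [12, 29, 27]

Final queue: [12, 29, 27]


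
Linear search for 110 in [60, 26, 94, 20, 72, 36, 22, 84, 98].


i=0: 60!=110
i=1: 26!=110
i=2: 94!=110
i=3: 20!=110
i=4: 72!=110
i=5: 36!=110
i=6: 22!=110
i=7: 84!=110
i=8: 98!=110

Not found, 9 comps


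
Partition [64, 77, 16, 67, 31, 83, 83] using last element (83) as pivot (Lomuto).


Pivot: 83
  64 <= 83: advance i (no swap)
  77 <= 83: advance i (no swap)
  16 <= 83: advance i (no swap)
  67 <= 83: advance i (no swap)
  31 <= 83: advance i (no swap)
  83 <= 83: advance i (no swap)
Place pivot at 6: [64, 77, 16, 67, 31, 83, 83]

Partitioned: [64, 77, 16, 67, 31, 83, 83]


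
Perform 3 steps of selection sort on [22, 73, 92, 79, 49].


Initial: [22, 73, 92, 79, 49]
Step 1: min=22 at 0
  Swap: [22, 73, 92, 79, 49]
Step 2: min=49 at 4
  Swap: [22, 49, 92, 79, 73]
Step 3: min=73 at 4
  Swap: [22, 49, 73, 79, 92]

After 3 steps: [22, 49, 73, 79, 92]


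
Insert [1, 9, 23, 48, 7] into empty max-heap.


Insert 1: [1]
Insert 9: [9, 1]
Insert 23: [23, 1, 9]
Insert 48: [48, 23, 9, 1]
Insert 7: [48, 23, 9, 1, 7]

Final heap: [48, 23, 9, 1, 7]


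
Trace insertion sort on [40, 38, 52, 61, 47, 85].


Initial: [40, 38, 52, 61, 47, 85]
Insert 38: [38, 40, 52, 61, 47, 85]
Insert 52: [38, 40, 52, 61, 47, 85]
Insert 61: [38, 40, 52, 61, 47, 85]
Insert 47: [38, 40, 47, 52, 61, 85]
Insert 85: [38, 40, 47, 52, 61, 85]

Sorted: [38, 40, 47, 52, 61, 85]


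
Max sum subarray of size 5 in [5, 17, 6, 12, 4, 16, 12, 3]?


[0:5]: 44
[1:6]: 55
[2:7]: 50
[3:8]: 47

Max: 55 at [1:6]


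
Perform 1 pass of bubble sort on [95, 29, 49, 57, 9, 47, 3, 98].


Initial: [95, 29, 49, 57, 9, 47, 3, 98]
Pass 1: [29, 49, 57, 9, 47, 3, 95, 98] (6 swaps)

After 1 pass: [29, 49, 57, 9, 47, 3, 95, 98]


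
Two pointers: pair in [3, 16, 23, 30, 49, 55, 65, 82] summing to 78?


lo=0(3)+hi=7(82)=85
lo=0(3)+hi=6(65)=68
lo=1(16)+hi=6(65)=81
lo=1(16)+hi=5(55)=71
lo=2(23)+hi=5(55)=78

Yes: 23+55=78


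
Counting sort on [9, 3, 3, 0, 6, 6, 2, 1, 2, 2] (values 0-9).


Input: [9, 3, 3, 0, 6, 6, 2, 1, 2, 2]
Counts: [1, 1, 3, 2, 0, 0, 2, 0, 0, 1]

Sorted: [0, 1, 2, 2, 2, 3, 3, 6, 6, 9]


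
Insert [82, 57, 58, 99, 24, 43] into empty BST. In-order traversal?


Insert 82: root
Insert 57: L from 82
Insert 58: L from 82 -> R from 57
Insert 99: R from 82
Insert 24: L from 82 -> L from 57
Insert 43: L from 82 -> L from 57 -> R from 24

In-order: [24, 43, 57, 58, 82, 99]


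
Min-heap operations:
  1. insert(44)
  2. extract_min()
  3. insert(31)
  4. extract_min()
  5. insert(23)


insert(44) -> [44]
extract_min()->44, []
insert(31) -> [31]
extract_min()->31, []
insert(23) -> [23]

Final heap: [23]


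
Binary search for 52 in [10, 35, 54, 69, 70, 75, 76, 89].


Step 1: lo=0, hi=7, mid=3, val=69
Step 2: lo=0, hi=2, mid=1, val=35
Step 3: lo=2, hi=2, mid=2, val=54

Not found


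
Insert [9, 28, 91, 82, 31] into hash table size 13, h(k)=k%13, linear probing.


Insert 9: h=9 -> slot 9
Insert 28: h=2 -> slot 2
Insert 91: h=0 -> slot 0
Insert 82: h=4 -> slot 4
Insert 31: h=5 -> slot 5

Table: [91, None, 28, None, 82, 31, None, None, None, 9, None, None, None]


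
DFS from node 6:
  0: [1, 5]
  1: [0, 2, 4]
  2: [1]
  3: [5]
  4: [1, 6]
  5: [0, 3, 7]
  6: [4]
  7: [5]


Visit 6, push [4]
Visit 4, push [1]
Visit 1, push [2, 0]
Visit 0, push [5]
Visit 5, push [7, 3]
Visit 3, push []
Visit 7, push []
Visit 2, push []

DFS order: [6, 4, 1, 0, 5, 3, 7, 2]


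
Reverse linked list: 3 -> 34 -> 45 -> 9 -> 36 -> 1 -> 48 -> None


Step 1: curr=3, set curr.next=prev(None) | reversed so far: 3
Step 2: curr=34, set curr.next=prev(3) | reversed so far: 34 -> 3
Step 3: curr=45, set curr.next=prev(34) | reversed so far: 45 -> 34 -> 3
Step 4: curr=9, set curr.next=prev(45) | reversed so far: 9 -> 45 -> 34 -> 3
Step 5: curr=36, set curr.next=prev(9) | reversed so far: 36 -> 9 -> 45 -> 34 -> 3
Step 6: curr=1, set curr.next=prev(36) | reversed so far: 1 -> 36 -> 9 -> 45 -> 34 -> 3
Step 7: curr=48, set curr.next=prev(1) | reversed so far: 48 -> 1 -> 36 -> 9 -> 45 -> 34 -> 3

48 -> 1 -> 36 -> 9 -> 45 -> 34 -> 3 -> None


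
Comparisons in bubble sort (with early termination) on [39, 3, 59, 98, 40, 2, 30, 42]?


Algorithm: bubble sort (with early termination)
Input: [39, 3, 59, 98, 40, 2, 30, 42]
Sorted: [2, 3, 30, 39, 40, 42, 59, 98]

27


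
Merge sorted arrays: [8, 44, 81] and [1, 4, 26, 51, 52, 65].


Take 1 from B
Take 4 from B
Take 8 from A
Take 26 from B
Take 44 from A
Take 51 from B
Take 52 from B
Take 65 from B

Merged: [1, 4, 8, 26, 44, 51, 52, 65, 81]


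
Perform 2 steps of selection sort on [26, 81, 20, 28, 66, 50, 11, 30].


Initial: [26, 81, 20, 28, 66, 50, 11, 30]
Step 1: min=11 at 6
  Swap: [11, 81, 20, 28, 66, 50, 26, 30]
Step 2: min=20 at 2
  Swap: [11, 20, 81, 28, 66, 50, 26, 30]

After 2 steps: [11, 20, 81, 28, 66, 50, 26, 30]


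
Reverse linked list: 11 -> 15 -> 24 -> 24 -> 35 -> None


Step 1: curr=11, set curr.next=prev(None) | reversed so far: 11
Step 2: curr=15, set curr.next=prev(11) | reversed so far: 15 -> 11
Step 3: curr=24, set curr.next=prev(15) | reversed so far: 24 -> 15 -> 11
Step 4: curr=24, set curr.next=prev(24) | reversed so far: 24 -> 24 -> 15 -> 11
Step 5: curr=35, set curr.next=prev(24) | reversed so far: 35 -> 24 -> 24 -> 15 -> 11

35 -> 24 -> 24 -> 15 -> 11 -> None


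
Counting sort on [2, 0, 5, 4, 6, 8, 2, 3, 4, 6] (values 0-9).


Input: [2, 0, 5, 4, 6, 8, 2, 3, 4, 6]
Counts: [1, 0, 2, 1, 2, 1, 2, 0, 1, 0]

Sorted: [0, 2, 2, 3, 4, 4, 5, 6, 6, 8]


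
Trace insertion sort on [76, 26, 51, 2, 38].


Initial: [76, 26, 51, 2, 38]
Insert 26: [26, 76, 51, 2, 38]
Insert 51: [26, 51, 76, 2, 38]
Insert 2: [2, 26, 51, 76, 38]
Insert 38: [2, 26, 38, 51, 76]

Sorted: [2, 26, 38, 51, 76]


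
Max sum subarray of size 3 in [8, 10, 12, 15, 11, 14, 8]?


[0:3]: 30
[1:4]: 37
[2:5]: 38
[3:6]: 40
[4:7]: 33

Max: 40 at [3:6]


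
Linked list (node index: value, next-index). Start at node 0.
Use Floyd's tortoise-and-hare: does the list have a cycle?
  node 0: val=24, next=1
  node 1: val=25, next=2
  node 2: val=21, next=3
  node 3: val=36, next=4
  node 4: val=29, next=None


Floyd's tortoise (slow, +1) and hare (fast, +2):
  init: slow=0, fast=0
  step 1: slow=1, fast=2
  step 2: slow=2, fast=4
  step 3: fast -> None, no cycle

Cycle: no


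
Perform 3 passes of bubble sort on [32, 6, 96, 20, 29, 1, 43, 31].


Initial: [32, 6, 96, 20, 29, 1, 43, 31]
Pass 1: [6, 32, 20, 29, 1, 43, 31, 96] (6 swaps)
Pass 2: [6, 20, 29, 1, 32, 31, 43, 96] (4 swaps)
Pass 3: [6, 20, 1, 29, 31, 32, 43, 96] (2 swaps)

After 3 passes: [6, 20, 1, 29, 31, 32, 43, 96]


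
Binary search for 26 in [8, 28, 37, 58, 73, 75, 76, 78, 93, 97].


Step 1: lo=0, hi=9, mid=4, val=73
Step 2: lo=0, hi=3, mid=1, val=28
Step 3: lo=0, hi=0, mid=0, val=8

Not found


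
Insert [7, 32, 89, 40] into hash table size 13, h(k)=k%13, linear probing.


Insert 7: h=7 -> slot 7
Insert 32: h=6 -> slot 6
Insert 89: h=11 -> slot 11
Insert 40: h=1 -> slot 1

Table: [None, 40, None, None, None, None, 32, 7, None, None, None, 89, None]


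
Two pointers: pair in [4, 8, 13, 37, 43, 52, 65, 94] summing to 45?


lo=0(4)+hi=7(94)=98
lo=0(4)+hi=6(65)=69
lo=0(4)+hi=5(52)=56
lo=0(4)+hi=4(43)=47
lo=0(4)+hi=3(37)=41
lo=1(8)+hi=3(37)=45

Yes: 8+37=45


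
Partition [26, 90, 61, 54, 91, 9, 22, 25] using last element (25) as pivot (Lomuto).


Pivot: 25
  9 <= 25: swap -> [9, 90, 61, 54, 91, 26, 22, 25]
  22 <= 25: swap -> [9, 22, 61, 54, 91, 26, 90, 25]
Place pivot at 2: [9, 22, 25, 54, 91, 26, 90, 61]

Partitioned: [9, 22, 25, 54, 91, 26, 90, 61]


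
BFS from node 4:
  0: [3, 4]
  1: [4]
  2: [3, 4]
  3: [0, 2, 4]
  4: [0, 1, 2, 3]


Visit 4, enqueue [0, 1, 2, 3]
Visit 0, enqueue []
Visit 1, enqueue []
Visit 2, enqueue []
Visit 3, enqueue []

BFS order: [4, 0, 1, 2, 3]


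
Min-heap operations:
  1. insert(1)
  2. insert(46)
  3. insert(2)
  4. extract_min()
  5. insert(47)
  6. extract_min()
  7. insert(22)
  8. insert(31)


insert(1) -> [1]
insert(46) -> [1, 46]
insert(2) -> [1, 46, 2]
extract_min()->1, [2, 46]
insert(47) -> [2, 46, 47]
extract_min()->2, [46, 47]
insert(22) -> [22, 47, 46]
insert(31) -> [22, 31, 46, 47]

Final heap: [22, 31, 46, 47]


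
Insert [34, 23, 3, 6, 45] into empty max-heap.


Insert 34: [34]
Insert 23: [34, 23]
Insert 3: [34, 23, 3]
Insert 6: [34, 23, 3, 6]
Insert 45: [45, 34, 3, 6, 23]

Final heap: [45, 34, 3, 6, 23]


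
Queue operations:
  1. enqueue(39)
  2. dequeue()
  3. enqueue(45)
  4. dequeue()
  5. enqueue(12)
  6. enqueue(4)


enqueue(39) -> [39]
dequeue()->39, []
enqueue(45) -> [45]
dequeue()->45, []
enqueue(12) -> [12]
enqueue(4) -> [12, 4]

Final queue: [12, 4]


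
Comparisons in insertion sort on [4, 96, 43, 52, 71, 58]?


Algorithm: insertion sort
Input: [4, 96, 43, 52, 71, 58]
Sorted: [4, 43, 52, 58, 71, 96]

10


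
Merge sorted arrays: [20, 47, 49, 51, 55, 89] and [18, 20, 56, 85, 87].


Take 18 from B
Take 20 from A
Take 20 from B
Take 47 from A
Take 49 from A
Take 51 from A
Take 55 from A
Take 56 from B
Take 85 from B
Take 87 from B

Merged: [18, 20, 20, 47, 49, 51, 55, 56, 85, 87, 89]


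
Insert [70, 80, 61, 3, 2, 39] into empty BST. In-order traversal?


Insert 70: root
Insert 80: R from 70
Insert 61: L from 70
Insert 3: L from 70 -> L from 61
Insert 2: L from 70 -> L from 61 -> L from 3
Insert 39: L from 70 -> L from 61 -> R from 3

In-order: [2, 3, 39, 61, 70, 80]


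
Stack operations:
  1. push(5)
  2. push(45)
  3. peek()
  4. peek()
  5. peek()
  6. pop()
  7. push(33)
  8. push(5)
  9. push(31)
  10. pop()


push(5) -> [5]
push(45) -> [5, 45]
peek()->45
peek()->45
peek()->45
pop()->45, [5]
push(33) -> [5, 33]
push(5) -> [5, 33, 5]
push(31) -> [5, 33, 5, 31]
pop()->31, [5, 33, 5]

Final stack: [5, 33, 5]


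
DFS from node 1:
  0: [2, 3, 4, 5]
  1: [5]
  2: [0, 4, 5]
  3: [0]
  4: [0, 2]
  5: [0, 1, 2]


Visit 1, push [5]
Visit 5, push [2, 0]
Visit 0, push [4, 3, 2]
Visit 2, push [4]
Visit 4, push []
Visit 3, push []

DFS order: [1, 5, 0, 2, 4, 3]


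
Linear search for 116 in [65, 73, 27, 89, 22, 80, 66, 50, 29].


i=0: 65!=116
i=1: 73!=116
i=2: 27!=116
i=3: 89!=116
i=4: 22!=116
i=5: 80!=116
i=6: 66!=116
i=7: 50!=116
i=8: 29!=116

Not found, 9 comps


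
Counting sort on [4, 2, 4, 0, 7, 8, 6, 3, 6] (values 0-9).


Input: [4, 2, 4, 0, 7, 8, 6, 3, 6]
Counts: [1, 0, 1, 1, 2, 0, 2, 1, 1, 0]

Sorted: [0, 2, 3, 4, 4, 6, 6, 7, 8]


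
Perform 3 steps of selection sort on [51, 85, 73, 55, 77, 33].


Initial: [51, 85, 73, 55, 77, 33]
Step 1: min=33 at 5
  Swap: [33, 85, 73, 55, 77, 51]
Step 2: min=51 at 5
  Swap: [33, 51, 73, 55, 77, 85]
Step 3: min=55 at 3
  Swap: [33, 51, 55, 73, 77, 85]

After 3 steps: [33, 51, 55, 73, 77, 85]


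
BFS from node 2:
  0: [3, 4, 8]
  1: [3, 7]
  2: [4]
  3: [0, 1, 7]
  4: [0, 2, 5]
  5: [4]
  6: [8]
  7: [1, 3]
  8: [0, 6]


Visit 2, enqueue [4]
Visit 4, enqueue [0, 5]
Visit 0, enqueue [3, 8]
Visit 5, enqueue []
Visit 3, enqueue [1, 7]
Visit 8, enqueue [6]
Visit 1, enqueue []
Visit 7, enqueue []
Visit 6, enqueue []

BFS order: [2, 4, 0, 5, 3, 8, 1, 7, 6]


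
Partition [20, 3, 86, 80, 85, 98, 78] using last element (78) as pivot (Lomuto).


Pivot: 78
  20 <= 78: advance i (no swap)
  3 <= 78: advance i (no swap)
Place pivot at 2: [20, 3, 78, 80, 85, 98, 86]

Partitioned: [20, 3, 78, 80, 85, 98, 86]


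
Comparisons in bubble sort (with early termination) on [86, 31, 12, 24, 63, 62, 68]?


Algorithm: bubble sort (with early termination)
Input: [86, 31, 12, 24, 63, 62, 68]
Sorted: [12, 24, 31, 62, 63, 68, 86]

15


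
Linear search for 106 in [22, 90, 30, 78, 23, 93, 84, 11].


i=0: 22!=106
i=1: 90!=106
i=2: 30!=106
i=3: 78!=106
i=4: 23!=106
i=5: 93!=106
i=6: 84!=106
i=7: 11!=106

Not found, 8 comps


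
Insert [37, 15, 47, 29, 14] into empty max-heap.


Insert 37: [37]
Insert 15: [37, 15]
Insert 47: [47, 15, 37]
Insert 29: [47, 29, 37, 15]
Insert 14: [47, 29, 37, 15, 14]

Final heap: [47, 29, 37, 15, 14]


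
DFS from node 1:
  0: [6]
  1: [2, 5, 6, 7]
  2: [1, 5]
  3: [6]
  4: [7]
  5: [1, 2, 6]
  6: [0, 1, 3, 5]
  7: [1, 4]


Visit 1, push [7, 6, 5, 2]
Visit 2, push [5]
Visit 5, push [6]
Visit 6, push [3, 0]
Visit 0, push []
Visit 3, push []
Visit 7, push [4]
Visit 4, push []

DFS order: [1, 2, 5, 6, 0, 3, 7, 4]


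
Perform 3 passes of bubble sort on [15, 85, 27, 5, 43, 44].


Initial: [15, 85, 27, 5, 43, 44]
Pass 1: [15, 27, 5, 43, 44, 85] (4 swaps)
Pass 2: [15, 5, 27, 43, 44, 85] (1 swaps)
Pass 3: [5, 15, 27, 43, 44, 85] (1 swaps)

After 3 passes: [5, 15, 27, 43, 44, 85]


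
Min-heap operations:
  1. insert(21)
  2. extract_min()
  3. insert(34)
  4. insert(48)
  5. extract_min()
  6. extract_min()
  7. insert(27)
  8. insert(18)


insert(21) -> [21]
extract_min()->21, []
insert(34) -> [34]
insert(48) -> [34, 48]
extract_min()->34, [48]
extract_min()->48, []
insert(27) -> [27]
insert(18) -> [18, 27]

Final heap: [18, 27]


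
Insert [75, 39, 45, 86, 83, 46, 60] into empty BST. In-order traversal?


Insert 75: root
Insert 39: L from 75
Insert 45: L from 75 -> R from 39
Insert 86: R from 75
Insert 83: R from 75 -> L from 86
Insert 46: L from 75 -> R from 39 -> R from 45
Insert 60: L from 75 -> R from 39 -> R from 45 -> R from 46

In-order: [39, 45, 46, 60, 75, 83, 86]


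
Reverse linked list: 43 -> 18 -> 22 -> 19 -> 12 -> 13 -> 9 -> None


Step 1: curr=43, set curr.next=prev(None) | reversed so far: 43
Step 2: curr=18, set curr.next=prev(43) | reversed so far: 18 -> 43
Step 3: curr=22, set curr.next=prev(18) | reversed so far: 22 -> 18 -> 43
Step 4: curr=19, set curr.next=prev(22) | reversed so far: 19 -> 22 -> 18 -> 43
Step 5: curr=12, set curr.next=prev(19) | reversed so far: 12 -> 19 -> 22 -> 18 -> 43
Step 6: curr=13, set curr.next=prev(12) | reversed so far: 13 -> 12 -> 19 -> 22 -> 18 -> 43
Step 7: curr=9, set curr.next=prev(13) | reversed so far: 9 -> 13 -> 12 -> 19 -> 22 -> 18 -> 43

9 -> 13 -> 12 -> 19 -> 22 -> 18 -> 43 -> None


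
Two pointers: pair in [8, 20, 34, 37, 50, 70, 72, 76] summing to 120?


lo=0(8)+hi=7(76)=84
lo=1(20)+hi=7(76)=96
lo=2(34)+hi=7(76)=110
lo=3(37)+hi=7(76)=113
lo=4(50)+hi=7(76)=126
lo=4(50)+hi=6(72)=122
lo=4(50)+hi=5(70)=120

Yes: 50+70=120


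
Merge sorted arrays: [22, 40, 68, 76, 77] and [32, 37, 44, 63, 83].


Take 22 from A
Take 32 from B
Take 37 from B
Take 40 from A
Take 44 from B
Take 63 from B
Take 68 from A
Take 76 from A
Take 77 from A

Merged: [22, 32, 37, 40, 44, 63, 68, 76, 77, 83]


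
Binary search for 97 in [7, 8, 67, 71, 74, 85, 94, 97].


Step 1: lo=0, hi=7, mid=3, val=71
Step 2: lo=4, hi=7, mid=5, val=85
Step 3: lo=6, hi=7, mid=6, val=94
Step 4: lo=7, hi=7, mid=7, val=97

Found at index 7


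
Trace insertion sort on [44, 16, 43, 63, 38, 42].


Initial: [44, 16, 43, 63, 38, 42]
Insert 16: [16, 44, 43, 63, 38, 42]
Insert 43: [16, 43, 44, 63, 38, 42]
Insert 63: [16, 43, 44, 63, 38, 42]
Insert 38: [16, 38, 43, 44, 63, 42]
Insert 42: [16, 38, 42, 43, 44, 63]

Sorted: [16, 38, 42, 43, 44, 63]


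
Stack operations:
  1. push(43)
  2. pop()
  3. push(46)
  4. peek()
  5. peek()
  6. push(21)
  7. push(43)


push(43) -> [43]
pop()->43, []
push(46) -> [46]
peek()->46
peek()->46
push(21) -> [46, 21]
push(43) -> [46, 21, 43]

Final stack: [46, 21, 43]


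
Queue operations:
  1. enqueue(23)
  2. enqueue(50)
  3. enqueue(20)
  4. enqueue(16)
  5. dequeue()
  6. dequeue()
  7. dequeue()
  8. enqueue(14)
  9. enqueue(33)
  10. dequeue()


enqueue(23) -> [23]
enqueue(50) -> [23, 50]
enqueue(20) -> [23, 50, 20]
enqueue(16) -> [23, 50, 20, 16]
dequeue()->23, [50, 20, 16]
dequeue()->50, [20, 16]
dequeue()->20, [16]
enqueue(14) -> [16, 14]
enqueue(33) -> [16, 14, 33]
dequeue()->16, [14, 33]

Final queue: [14, 33]


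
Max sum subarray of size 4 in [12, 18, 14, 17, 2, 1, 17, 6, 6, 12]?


[0:4]: 61
[1:5]: 51
[2:6]: 34
[3:7]: 37
[4:8]: 26
[5:9]: 30
[6:10]: 41

Max: 61 at [0:4]


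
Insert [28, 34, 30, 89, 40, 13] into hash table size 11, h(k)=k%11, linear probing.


Insert 28: h=6 -> slot 6
Insert 34: h=1 -> slot 1
Insert 30: h=8 -> slot 8
Insert 89: h=1, 1 probes -> slot 2
Insert 40: h=7 -> slot 7
Insert 13: h=2, 1 probes -> slot 3

Table: [None, 34, 89, 13, None, None, 28, 40, 30, None, None]


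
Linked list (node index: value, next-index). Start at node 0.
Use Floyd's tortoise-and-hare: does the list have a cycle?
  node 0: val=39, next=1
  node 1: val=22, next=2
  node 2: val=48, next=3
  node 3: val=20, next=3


Floyd's tortoise (slow, +1) and hare (fast, +2):
  init: slow=0, fast=0
  step 1: slow=1, fast=2
  step 2: slow=2, fast=3
  step 3: slow=3, fast=3
  slow == fast at node 3: cycle detected

Cycle: yes


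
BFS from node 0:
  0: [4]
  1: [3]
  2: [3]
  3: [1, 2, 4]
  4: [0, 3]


Visit 0, enqueue [4]
Visit 4, enqueue [3]
Visit 3, enqueue [1, 2]
Visit 1, enqueue []
Visit 2, enqueue []

BFS order: [0, 4, 3, 1, 2]


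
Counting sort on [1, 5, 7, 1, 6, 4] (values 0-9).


Input: [1, 5, 7, 1, 6, 4]
Counts: [0, 2, 0, 0, 1, 1, 1, 1, 0, 0]

Sorted: [1, 1, 4, 5, 6, 7]


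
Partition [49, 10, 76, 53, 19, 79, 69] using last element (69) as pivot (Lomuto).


Pivot: 69
  49 <= 69: advance i (no swap)
  10 <= 69: advance i (no swap)
  53 <= 69: swap -> [49, 10, 53, 76, 19, 79, 69]
  19 <= 69: swap -> [49, 10, 53, 19, 76, 79, 69]
Place pivot at 4: [49, 10, 53, 19, 69, 79, 76]

Partitioned: [49, 10, 53, 19, 69, 79, 76]


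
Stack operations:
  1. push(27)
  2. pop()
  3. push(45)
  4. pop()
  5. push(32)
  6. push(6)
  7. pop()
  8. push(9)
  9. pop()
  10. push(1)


push(27) -> [27]
pop()->27, []
push(45) -> [45]
pop()->45, []
push(32) -> [32]
push(6) -> [32, 6]
pop()->6, [32]
push(9) -> [32, 9]
pop()->9, [32]
push(1) -> [32, 1]

Final stack: [32, 1]


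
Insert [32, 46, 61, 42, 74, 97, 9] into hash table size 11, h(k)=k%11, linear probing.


Insert 32: h=10 -> slot 10
Insert 46: h=2 -> slot 2
Insert 61: h=6 -> slot 6
Insert 42: h=9 -> slot 9
Insert 74: h=8 -> slot 8
Insert 97: h=9, 2 probes -> slot 0
Insert 9: h=9, 3 probes -> slot 1

Table: [97, 9, 46, None, None, None, 61, None, 74, 42, 32]


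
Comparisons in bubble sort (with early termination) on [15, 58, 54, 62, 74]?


Algorithm: bubble sort (with early termination)
Input: [15, 58, 54, 62, 74]
Sorted: [15, 54, 58, 62, 74]

7


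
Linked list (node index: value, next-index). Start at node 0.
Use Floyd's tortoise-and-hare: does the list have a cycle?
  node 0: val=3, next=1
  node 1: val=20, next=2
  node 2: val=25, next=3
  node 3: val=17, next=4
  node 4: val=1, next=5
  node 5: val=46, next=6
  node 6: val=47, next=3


Floyd's tortoise (slow, +1) and hare (fast, +2):
  init: slow=0, fast=0
  step 1: slow=1, fast=2
  step 2: slow=2, fast=4
  step 3: slow=3, fast=6
  step 4: slow=4, fast=4
  slow == fast at node 4: cycle detected

Cycle: yes


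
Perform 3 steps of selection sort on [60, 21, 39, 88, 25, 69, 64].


Initial: [60, 21, 39, 88, 25, 69, 64]
Step 1: min=21 at 1
  Swap: [21, 60, 39, 88, 25, 69, 64]
Step 2: min=25 at 4
  Swap: [21, 25, 39, 88, 60, 69, 64]
Step 3: min=39 at 2
  Swap: [21, 25, 39, 88, 60, 69, 64]

After 3 steps: [21, 25, 39, 88, 60, 69, 64]


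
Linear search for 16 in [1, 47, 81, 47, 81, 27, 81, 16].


i=0: 1!=16
i=1: 47!=16
i=2: 81!=16
i=3: 47!=16
i=4: 81!=16
i=5: 27!=16
i=6: 81!=16
i=7: 16==16 found!

Found at 7, 8 comps


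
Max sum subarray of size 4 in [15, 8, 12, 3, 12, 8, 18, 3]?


[0:4]: 38
[1:5]: 35
[2:6]: 35
[3:7]: 41
[4:8]: 41

Max: 41 at [3:7]


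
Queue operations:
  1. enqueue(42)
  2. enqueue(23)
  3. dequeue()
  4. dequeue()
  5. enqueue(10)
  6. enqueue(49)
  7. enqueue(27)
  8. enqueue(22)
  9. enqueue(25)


enqueue(42) -> [42]
enqueue(23) -> [42, 23]
dequeue()->42, [23]
dequeue()->23, []
enqueue(10) -> [10]
enqueue(49) -> [10, 49]
enqueue(27) -> [10, 49, 27]
enqueue(22) -> [10, 49, 27, 22]
enqueue(25) -> [10, 49, 27, 22, 25]

Final queue: [10, 49, 27, 22, 25]


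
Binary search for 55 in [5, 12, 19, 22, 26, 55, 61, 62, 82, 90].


Step 1: lo=0, hi=9, mid=4, val=26
Step 2: lo=5, hi=9, mid=7, val=62
Step 3: lo=5, hi=6, mid=5, val=55

Found at index 5


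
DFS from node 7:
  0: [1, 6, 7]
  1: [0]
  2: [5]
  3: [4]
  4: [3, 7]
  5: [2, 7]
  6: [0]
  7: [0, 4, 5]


Visit 7, push [5, 4, 0]
Visit 0, push [6, 1]
Visit 1, push []
Visit 6, push []
Visit 4, push [3]
Visit 3, push []
Visit 5, push [2]
Visit 2, push []

DFS order: [7, 0, 1, 6, 4, 3, 5, 2]


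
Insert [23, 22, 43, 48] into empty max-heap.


Insert 23: [23]
Insert 22: [23, 22]
Insert 43: [43, 22, 23]
Insert 48: [48, 43, 23, 22]

Final heap: [48, 43, 23, 22]


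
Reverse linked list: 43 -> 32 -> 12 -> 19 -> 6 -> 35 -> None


Step 1: curr=43, set curr.next=prev(None) | reversed so far: 43
Step 2: curr=32, set curr.next=prev(43) | reversed so far: 32 -> 43
Step 3: curr=12, set curr.next=prev(32) | reversed so far: 12 -> 32 -> 43
Step 4: curr=19, set curr.next=prev(12) | reversed so far: 19 -> 12 -> 32 -> 43
Step 5: curr=6, set curr.next=prev(19) | reversed so far: 6 -> 19 -> 12 -> 32 -> 43
Step 6: curr=35, set curr.next=prev(6) | reversed so far: 35 -> 6 -> 19 -> 12 -> 32 -> 43

35 -> 6 -> 19 -> 12 -> 32 -> 43 -> None


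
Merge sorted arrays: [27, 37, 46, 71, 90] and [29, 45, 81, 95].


Take 27 from A
Take 29 from B
Take 37 from A
Take 45 from B
Take 46 from A
Take 71 from A
Take 81 from B
Take 90 from A

Merged: [27, 29, 37, 45, 46, 71, 81, 90, 95]


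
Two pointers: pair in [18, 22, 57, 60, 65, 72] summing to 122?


lo=0(18)+hi=5(72)=90
lo=1(22)+hi=5(72)=94
lo=2(57)+hi=5(72)=129
lo=2(57)+hi=4(65)=122

Yes: 57+65=122


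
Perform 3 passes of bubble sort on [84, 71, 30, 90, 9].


Initial: [84, 71, 30, 90, 9]
Pass 1: [71, 30, 84, 9, 90] (3 swaps)
Pass 2: [30, 71, 9, 84, 90] (2 swaps)
Pass 3: [30, 9, 71, 84, 90] (1 swaps)

After 3 passes: [30, 9, 71, 84, 90]
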